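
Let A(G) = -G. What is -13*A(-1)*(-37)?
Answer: 481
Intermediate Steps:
-13*A(-1)*(-37) = -(-13)*(-1)*(-37) = -13*1*(-37) = -13*(-37) = 481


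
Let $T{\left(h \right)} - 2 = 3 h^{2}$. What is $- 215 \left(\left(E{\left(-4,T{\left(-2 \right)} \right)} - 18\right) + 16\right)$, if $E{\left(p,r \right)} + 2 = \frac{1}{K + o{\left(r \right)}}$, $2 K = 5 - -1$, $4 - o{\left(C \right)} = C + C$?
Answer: $\frac{18275}{21} \approx 870.24$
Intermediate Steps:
$o{\left(C \right)} = 4 - 2 C$ ($o{\left(C \right)} = 4 - \left(C + C\right) = 4 - 2 C$)
$K = 3$ ($K = \frac{5 - -1}{2} = \frac{5 + 1}{2} = \frac{1}{2} \cdot 6 = 3$)
$T{\left(h \right)} = 2 + 3 h^{2}$
$E{\left(p,r \right)} = -2 + \frac{1}{7 - 2 r}$ ($E{\left(p,r \right)} = -2 + \frac{1}{3 - \left(-4 + 2 r\right)} = -2 + \frac{1}{7 - 2 r}$)
$- 215 \left(\left(E{\left(-4,T{\left(-2 \right)} \right)} - 18\right) + 16\right) = - 215 \left(\left(\frac{13 - 4 \left(2 + 3 \left(-2\right)^{2}\right)}{-7 + 2 \left(2 + 3 \left(-2\right)^{2}\right)} - 18\right) + 16\right) = - 215 \left(\left(\frac{13 - 4 \left(2 + 3 \cdot 4\right)}{-7 + 2 \left(2 + 3 \cdot 4\right)} - 18\right) + 16\right) = - 215 \left(\left(\frac{13 - 4 \left(2 + 12\right)}{-7 + 2 \left(2 + 12\right)} - 18\right) + 16\right) = - 215 \left(\left(\frac{13 - 56}{-7 + 2 \cdot 14} - 18\right) + 16\right) = - 215 \left(\left(\frac{13 - 56}{-7 + 28} - 18\right) + 16\right) = - 215 \left(\left(\frac{1}{21} \left(-43\right) - 18\right) + 16\right) = - 215 \left(\left(- \frac{43}{21} - 18\right) + 16\right) = - 215 \left(- \frac{421}{21} + 16\right) = \left(-215\right) \left(- \frac{85}{21}\right) = \frac{18275}{21}$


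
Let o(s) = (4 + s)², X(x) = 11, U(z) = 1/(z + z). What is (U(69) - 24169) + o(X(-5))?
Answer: -3304271/138 ≈ -23944.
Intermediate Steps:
U(z) = 1/(2*z)
(U(69) - 24169) + o(X(-5)) = ((½)/69 - 24169) + (4 + 11)² = ((½)*(1/69) - 24169) + 15² = (1/138 - 24169) + 225 = -3335321/138 + 225 = -3304271/138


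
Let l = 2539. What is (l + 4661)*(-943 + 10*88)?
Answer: -453600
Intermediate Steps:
(l + 4661)*(-943 + 10*88) = (2539 + 4661)*(-943 + 10*88) = 7200*(-943 + 880) = 7200*(-63) = -453600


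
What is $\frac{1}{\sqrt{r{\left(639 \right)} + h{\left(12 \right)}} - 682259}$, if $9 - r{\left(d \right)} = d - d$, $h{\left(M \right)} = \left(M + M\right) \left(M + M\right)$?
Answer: $- \frac{682259}{465477342496} - \frac{3 \sqrt{65}}{465477342496} \approx -1.4658 \cdot 10^{-6}$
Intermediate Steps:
$h{\left(M \right)} = 4 M^{2}$ ($h{\left(M \right)} = 2 M 2 M = 4 M^{2}$)
$r{\left(d \right)} = 9$ ($r{\left(d \right)} = 9 - \left(d - d\right) = 9 - 0 = 9 + 0 = 9$)
$\frac{1}{\sqrt{r{\left(639 \right)} + h{\left(12 \right)}} - 682259} = \frac{1}{\sqrt{9 + 4 \cdot 12^{2}} - 682259} = \frac{1}{\sqrt{9 + 4 \cdot 144} - 682259} = \frac{1}{\sqrt{9 + 576} - 682259} = \frac{1}{\sqrt{585} - 682259} = \frac{1}{3 \sqrt{65} - 682259} = \frac{1}{-682259 + 3 \sqrt{65}}$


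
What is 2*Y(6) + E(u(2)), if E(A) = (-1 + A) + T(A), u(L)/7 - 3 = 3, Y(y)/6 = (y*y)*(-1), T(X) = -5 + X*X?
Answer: 1368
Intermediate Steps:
T(X) = -5 + X²
Y(y) = -6*y² (Y(y) = 6*((y*y)*(-1)) = 6*(y²*(-1)) = 6*(-y²) = -6*y²)
u(L) = 42 (u(L) = 21 + 7*3 = 21 + 21 = 42)
E(A) = -6 + A + A² (E(A) = (-1 + A) + (-5 + A²) = -6 + A + A²)
2*Y(6) + E(u(2)) = 2*(-6*6²) + (-6 + 42 + 42²) = 2*(-6*36) + (-6 + 42 + 1764) = 2*(-216) + 1800 = -432 + 1800 = 1368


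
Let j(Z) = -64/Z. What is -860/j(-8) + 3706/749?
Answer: -153623/1498 ≈ -102.55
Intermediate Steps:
-860/j(-8) + 3706/749 = -860/((-64/(-8))) + 3706/749 = -860/((-64*(-⅛))) + 3706*(1/749) = -860/8 + 3706/749 = -860*⅛ + 3706/749 = -215/2 + 3706/749 = -153623/1498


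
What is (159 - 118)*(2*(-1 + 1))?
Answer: 0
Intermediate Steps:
(159 - 118)*(2*(-1 + 1)) = 41*(2*0) = 41*0 = 0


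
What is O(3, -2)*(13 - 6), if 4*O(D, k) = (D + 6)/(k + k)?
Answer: -63/16 ≈ -3.9375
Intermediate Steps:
O(D, k) = (6 + D)/(8*k) (O(D, k) = ((D + 6)/(k + k))/4 = ((6 + D)/((2*k)))/4 = ((6 + D)*(1/(2*k)))/4 = ((6 + D)/(2*k))/4 = (6 + D)/(8*k))
O(3, -2)*(13 - 6) = ((⅛)*(6 + 3)/(-2))*(13 - 6) = ((⅛)*(-½)*9)*7 = -9/16*7 = -63/16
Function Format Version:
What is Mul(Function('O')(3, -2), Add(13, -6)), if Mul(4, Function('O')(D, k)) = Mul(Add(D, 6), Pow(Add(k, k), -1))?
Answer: Rational(-63, 16) ≈ -3.9375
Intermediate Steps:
Function('O')(D, k) = Mul(Rational(1, 8), Pow(k, -1), Add(6, D)) (Function('O')(D, k) = Mul(Rational(1, 4), Mul(Add(D, 6), Pow(Add(k, k), -1))) = Mul(Rational(1, 4), Mul(Add(6, D), Pow(Mul(2, k), -1))) = Mul(Rational(1, 4), Mul(Add(6, D), Mul(Rational(1, 2), Pow(k, -1)))) = Mul(Rational(1, 4), Mul(Rational(1, 2), Pow(k, -1), Add(6, D))) = Mul(Rational(1, 8), Pow(k, -1), Add(6, D)))
Mul(Function('O')(3, -2), Add(13, -6)) = Mul(Mul(Rational(1, 8), Pow(-2, -1), Add(6, 3)), Add(13, -6)) = Mul(Mul(Rational(1, 8), Rational(-1, 2), 9), 7) = Mul(Rational(-9, 16), 7) = Rational(-63, 16)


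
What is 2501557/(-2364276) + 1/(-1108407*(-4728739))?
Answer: -1456842147887288365/1376893241304910372 ≈ -1.0581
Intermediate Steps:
2501557/(-2364276) + 1/(-1108407*(-4728739)) = 2501557*(-1/2364276) - 1/1108407*(-1/4728739) = -2501557/2364276 + 1/5241367408773 = -1456842147887288365/1376893241304910372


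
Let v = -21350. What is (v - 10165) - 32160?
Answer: -63675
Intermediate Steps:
(v - 10165) - 32160 = (-21350 - 10165) - 32160 = -31515 - 32160 = -63675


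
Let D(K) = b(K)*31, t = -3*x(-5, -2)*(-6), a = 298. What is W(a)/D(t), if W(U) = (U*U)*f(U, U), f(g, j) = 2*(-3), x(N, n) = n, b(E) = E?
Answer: 44402/93 ≈ 477.44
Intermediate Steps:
f(g, j) = -6
t = -36 (t = -3*(-2)*(-6) = 6*(-6) = -36)
D(K) = 31*K (D(K) = K*31 = 31*K)
W(U) = -6*U**2 (W(U) = (U*U)*(-6) = U**2*(-6) = -6*U**2)
W(a)/D(t) = (-6*298**2)/((31*(-36))) = -6*88804/(-1116) = -532824*(-1/1116) = 44402/93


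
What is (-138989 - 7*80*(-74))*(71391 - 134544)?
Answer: 6160511997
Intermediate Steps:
(-138989 - 7*80*(-74))*(71391 - 134544) = (-138989 - 560*(-74))*(-63153) = (-138989 + 41440)*(-63153) = -97549*(-63153) = 6160511997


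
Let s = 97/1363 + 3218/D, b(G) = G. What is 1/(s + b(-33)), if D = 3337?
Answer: -96773/3093300 ≈ -0.031285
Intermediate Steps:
s = 100209/96773 (s = 97/1363 + 3218/3337 = 100209/96773 ≈ 1.0355)
1/(s + b(-33)) = 1/(100209/96773 - 33) = 1/(-3093300/96773) = -96773/3093300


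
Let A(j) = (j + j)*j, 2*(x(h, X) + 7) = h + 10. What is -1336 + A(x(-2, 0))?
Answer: -1318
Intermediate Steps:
x(h, X) = -2 + h/2 (x(h, X) = -7 + (h + 10)/2 = -7 + (10 + h)/2 = -7 + (5 + h/2) = -2 + h/2)
A(j) = 2*j**2 (A(j) = (2*j)*j = 2*j**2)
-1336 + A(x(-2, 0)) = -1336 + 2*(-2 + (1/2)*(-2))**2 = -1336 + 2*(-2 - 1)**2 = -1336 + 2*(-3)**2 = -1336 + 2*9 = -1336 + 18 = -1318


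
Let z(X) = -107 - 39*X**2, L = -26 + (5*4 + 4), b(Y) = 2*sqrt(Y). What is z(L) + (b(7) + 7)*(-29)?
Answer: -466 - 58*sqrt(7) ≈ -619.45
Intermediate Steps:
L = -2 (L = -26 + (20 + 4) = -26 + 24 = -2)
z(L) + (b(7) + 7)*(-29) = (-107 - 39*(-2)**2) + (2*sqrt(7) + 7)*(-29) = (-107 - 39*4) + (7 + 2*sqrt(7))*(-29) = (-107 - 156) + (-203 - 58*sqrt(7)) = -263 + (-203 - 58*sqrt(7)) = -466 - 58*sqrt(7)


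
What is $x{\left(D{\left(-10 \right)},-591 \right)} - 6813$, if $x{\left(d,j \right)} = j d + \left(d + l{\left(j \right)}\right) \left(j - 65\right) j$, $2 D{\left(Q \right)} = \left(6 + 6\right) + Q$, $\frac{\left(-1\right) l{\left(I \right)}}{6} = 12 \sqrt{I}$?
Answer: $380292 - 27914112 i \sqrt{591} \approx 3.8029 \cdot 10^{5} - 6.7861 \cdot 10^{8} i$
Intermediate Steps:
$l{\left(I \right)} = - 72 \sqrt{I}$ ($l{\left(I \right)} = - 6 \cdot 12 \sqrt{I} = - 72 \sqrt{I}$)
$D{\left(Q \right)} = 6 + \frac{Q}{2}$ ($D{\left(Q \right)} = \frac{\left(6 + 6\right) + Q}{2} = \frac{12 + Q}{2} = 6 + \frac{Q}{2}$)
$x{\left(d,j \right)} = d j + j \left(-65 + j\right) \left(d - 72 \sqrt{j}\right)$ ($x{\left(d,j \right)} = j d + \left(d - 72 \sqrt{j}\right) \left(j - 65\right) j = d j + \left(d - 72 \sqrt{j}\right) \left(-65 + j\right) j = d j + \left(-65 + j\right) \left(d - 72 \sqrt{j}\right) j = d j + j \left(-65 + j\right) \left(d - 72 \sqrt{j}\right)$)
$x{\left(D{\left(-10 \right)},-591 \right)} - 6813 = - 591 \left(- 72 \left(-591\right)^{\frac{3}{2}} - 64 \left(6 + \frac{1}{2} \left(-10\right)\right) + 4680 \sqrt{-591} + \left(6 + \frac{1}{2} \left(-10\right)\right) \left(-591\right)\right) - 6813 = - 591 \left(- 72 \left(- 591 i \sqrt{591}\right) - 64 \left(6 - 5\right) + 4680 i \sqrt{591} + \left(6 - 5\right) \left(-591\right)\right) - 6813 = - 591 \left(42552 i \sqrt{591} - 64 + 4680 i \sqrt{591} + 1 \left(-591\right)\right) - 6813 = - 591 \left(42552 i \sqrt{591} - 64 + 4680 i \sqrt{591} - 591\right) - 6813 = - 591 \left(-655 + 47232 i \sqrt{591}\right) - 6813 = \left(387105 - 27914112 i \sqrt{591}\right) - 6813 = 380292 - 27914112 i \sqrt{591}$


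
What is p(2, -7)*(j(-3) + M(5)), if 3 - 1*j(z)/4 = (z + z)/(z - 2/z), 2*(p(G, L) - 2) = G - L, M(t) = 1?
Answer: 247/14 ≈ 17.643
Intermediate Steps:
p(G, L) = 2 + G/2 - L/2 (p(G, L) = 2 + (G - L)/2 = 2 + (G/2 - L/2) = 2 + G/2 - L/2)
j(z) = 12 - 8*z/(z - 2/z) (j(z) = 12 - 4*(z + z)/(z - 2/z) = 12 - 4*2*z/(z - 2/z) = 12 - 8*z/(z - 2/z))
p(2, -7)*(j(-3) + M(5)) = (2 + (½)*2 - ½*(-7))*(4*(-6 + (-3)²)/(-2 + (-3)²) + 1) = (2 + 1 + 7/2)*(4*(-6 + 9)/(-2 + 9) + 1) = 13*(4*3/7 + 1)/2 = 13*(4*(⅐)*3 + 1)/2 = 13*(12/7 + 1)/2 = (13/2)*(19/7) = 247/14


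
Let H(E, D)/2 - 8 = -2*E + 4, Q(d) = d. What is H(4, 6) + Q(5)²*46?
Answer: 1158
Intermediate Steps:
H(E, D) = 24 - 4*E (H(E, D) = 16 + 2*(-2*E + 4) = 16 + 2*(4 - 2*E) = 16 + (8 - 4*E) = 24 - 4*E)
H(4, 6) + Q(5)²*46 = (24 - 4*4) + 5²*46 = (24 - 16) + 25*46 = 8 + 1150 = 1158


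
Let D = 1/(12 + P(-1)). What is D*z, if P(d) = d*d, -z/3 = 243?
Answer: -729/13 ≈ -56.077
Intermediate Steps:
z = -729 (z = -3*243 = -729)
P(d) = d**2
D = 1/13 (D = 1/(12 + (-1)**2) = 1/(12 + 1) = 1/13 ≈ 0.076923)
D*z = (1/13)*(-729) = -729/13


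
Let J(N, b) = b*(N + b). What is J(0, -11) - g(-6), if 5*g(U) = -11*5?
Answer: 132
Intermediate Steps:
g(U) = -11 (g(U) = (-11*5)/5 = (1/5)*(-55) = -11)
J(0, -11) - g(-6) = -11*(0 - 11) - 1*(-11) = -11*(-11) + 11 = 121 + 11 = 132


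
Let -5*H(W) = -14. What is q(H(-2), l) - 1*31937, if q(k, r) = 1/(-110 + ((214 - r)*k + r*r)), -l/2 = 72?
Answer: -3453731049/108142 ≈ -31937.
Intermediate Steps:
l = -144 (l = -2*72 = -144)
H(W) = 14/5 (H(W) = -1/5*(-14) = 14/5)
q(k, r) = 1/(-110 + r**2 + k*(214 - r)) (q(k, r) = 1/(-110 + (k*(214 - r) + r**2)) = 1/(-110 + (r**2 + k*(214 - r))) = 1/(-110 + r**2 + k*(214 - r)))
q(H(-2), l) - 1*31937 = 1/(-110 + (-144)**2 + 214*(14/5) - 1*14/5*(-144)) - 1*31937 = 1/(-110 + 20736 + 2996/5 + 2016/5) - 31937 = 1/(108142/5) - 31937 = 5/108142 - 31937 = -3453731049/108142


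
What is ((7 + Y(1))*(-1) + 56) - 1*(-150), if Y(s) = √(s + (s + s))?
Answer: 199 - √3 ≈ 197.27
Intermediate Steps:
Y(s) = √3*√s (Y(s) = √(s + 2*s) = √(3*s) = √3*√s)
((7 + Y(1))*(-1) + 56) - 1*(-150) = ((7 + √3*√1)*(-1) + 56) - 1*(-150) = ((7 + √3*1)*(-1) + 56) + 150 = ((7 + √3)*(-1) + 56) + 150 = ((-7 - √3) + 56) + 150 = (49 - √3) + 150 = 199 - √3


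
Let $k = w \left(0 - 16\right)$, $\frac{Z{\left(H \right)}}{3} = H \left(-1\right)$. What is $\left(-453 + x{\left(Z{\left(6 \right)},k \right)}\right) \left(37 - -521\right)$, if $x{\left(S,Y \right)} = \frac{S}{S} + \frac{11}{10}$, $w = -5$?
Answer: $- \frac{1258011}{5} \approx -2.516 \cdot 10^{5}$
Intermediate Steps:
$Z{\left(H \right)} = - 3 H$ ($Z{\left(H \right)} = 3 H \left(-1\right) = 3 \left(- H\right) = - 3 H$)
$k = 80$ ($k = - 5 \left(0 - 16\right) = \left(-5\right) \left(-16\right) = 80$)
$x{\left(S,Y \right)} = \frac{21}{10}$ ($x{\left(S,Y \right)} = 1 + 11 \cdot \frac{1}{10} = 1 + \frac{11}{10} = \frac{21}{10}$)
$\left(-453 + x{\left(Z{\left(6 \right)},k \right)}\right) \left(37 - -521\right) = \left(-453 + \frac{21}{10}\right) \left(37 - -521\right) = - \frac{4509 \left(37 + 521\right)}{10} = \left(- \frac{4509}{10}\right) 558 = - \frac{1258011}{5}$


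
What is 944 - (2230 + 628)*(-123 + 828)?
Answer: -2013946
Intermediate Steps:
944 - (2230 + 628)*(-123 + 828) = 944 - 2858*705 = 944 - 1*2014890 = 944 - 2014890 = -2013946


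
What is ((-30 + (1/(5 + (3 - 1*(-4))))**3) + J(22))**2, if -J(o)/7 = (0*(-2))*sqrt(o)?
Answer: 2687281921/2985984 ≈ 899.96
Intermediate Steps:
J(o) = 0 (J(o) = -7*0*(-2)*sqrt(o) = -0*sqrt(o) = -7*0 = 0)
((-30 + (1/(5 + (3 - 1*(-4))))**3) + J(22))**2 = ((-30 + (1/(5 + (3 - 1*(-4))))**3) + 0)**2 = ((-30 + (1/(5 + (3 + 4)))**3) + 0)**2 = ((-30 + (1/(5 + 7))**3) + 0)**2 = ((-30 + (1/12)**3) + 0)**2 = ((-30 + 1/1728) + 0)**2 = (-51839/1728 + 0)**2 = (-51839/1728)**2 = 2687281921/2985984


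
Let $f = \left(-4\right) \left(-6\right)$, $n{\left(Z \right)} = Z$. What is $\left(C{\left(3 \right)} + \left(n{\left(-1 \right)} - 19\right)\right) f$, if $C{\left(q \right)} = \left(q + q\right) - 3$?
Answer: $-408$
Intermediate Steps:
$C{\left(q \right)} = -3 + 2 q$ ($C{\left(q \right)} = 2 q - 3 = -3 + 2 q$)
$f = 24$
$\left(C{\left(3 \right)} + \left(n{\left(-1 \right)} - 19\right)\right) f = \left(\left(-3 + 2 \cdot 3\right) - 20\right) 24 = \left(\left(-3 + 6\right) - 20\right) 24 = \left(3 - 20\right) 24 = \left(-17\right) 24 = -408$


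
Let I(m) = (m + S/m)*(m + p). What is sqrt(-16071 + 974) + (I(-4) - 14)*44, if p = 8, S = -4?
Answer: -1144 + I*sqrt(15097) ≈ -1144.0 + 122.87*I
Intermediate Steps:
I(m) = (8 + m)*(m - 4/m) (I(m) = (m - 4/m)*(m + 8) = (m - 4/m)*(8 + m) = (8 + m)*(m - 4/m))
sqrt(-16071 + 974) + (I(-4) - 14)*44 = sqrt(-16071 + 974) + ((-4 + (-4)**2 - 32/(-4) + 8*(-4)) - 14)*44 = sqrt(-15097) + ((-4 + 16 - 32*(-1/4) - 32) - 14)*44 = I*sqrt(15097) + ((-4 + 16 + 8 - 32) - 14)*44 = I*sqrt(15097) + (-12 - 14)*44 = I*sqrt(15097) - 26*44 = I*sqrt(15097) - 1144 = -1144 + I*sqrt(15097)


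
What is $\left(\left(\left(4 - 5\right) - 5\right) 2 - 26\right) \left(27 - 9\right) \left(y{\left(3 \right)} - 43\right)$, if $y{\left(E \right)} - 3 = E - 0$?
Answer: $25308$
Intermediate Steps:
$y{\left(E \right)} = 3 + E$ ($y{\left(E \right)} = 3 + \left(E - 0\right) = 3 + \left(E + 0\right) = 3 + E$)
$\left(\left(\left(4 - 5\right) - 5\right) 2 - 26\right) \left(27 - 9\right) \left(y{\left(3 \right)} - 43\right) = \left(\left(\left(4 - 5\right) - 5\right) 2 - 26\right) \left(27 - 9\right) \left(\left(3 + 3\right) - 43\right) = \left(\left(-1 - 5\right) 2 - 26\right) 18 \left(6 - 43\right) = \left(\left(-6\right) 2 - 26\right) 18 \left(-37\right) = \left(-12 - 26\right) \left(-666\right) = \left(-38\right) \left(-666\right) = 25308$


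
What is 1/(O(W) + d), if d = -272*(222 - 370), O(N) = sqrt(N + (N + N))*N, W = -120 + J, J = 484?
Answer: 629/23060311 - 91*sqrt(273)/184482488 ≈ 1.9126e-5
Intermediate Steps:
W = 364 (W = -120 + 484 = 364)
O(N) = sqrt(3)*N**(3/2) (O(N) = sqrt(N + 2*N)*N = sqrt(3*N)*N = (sqrt(3)*sqrt(N))*N = sqrt(3)*N**(3/2))
d = 40256 (d = -272*(-148) = 40256)
1/(O(W) + d) = 1/(sqrt(3)*364**(3/2) + 40256) = 1/(sqrt(3)*(728*sqrt(91)) + 40256) = 1/(728*sqrt(273) + 40256) = 1/(40256 + 728*sqrt(273))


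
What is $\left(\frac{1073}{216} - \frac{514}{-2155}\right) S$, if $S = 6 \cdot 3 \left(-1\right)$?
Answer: $- \frac{2423339}{25860} \approx -93.71$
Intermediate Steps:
$S = -18$ ($S = 18 \left(-1\right) = -18$)
$\left(\frac{1073}{216} - \frac{514}{-2155}\right) S = \left(\frac{1073}{216} - \frac{514}{-2155}\right) \left(-18\right) = \left(1073 \cdot \frac{1}{216} - - \frac{514}{2155}\right) \left(-18\right) = \left(\frac{1073}{216} + \frac{514}{2155}\right) \left(-18\right) = \frac{2423339}{465480} \left(-18\right) = - \frac{2423339}{25860}$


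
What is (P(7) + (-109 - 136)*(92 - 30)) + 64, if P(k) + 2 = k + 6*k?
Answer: -15079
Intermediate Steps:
P(k) = -2 + 7*k (P(k) = -2 + (k + 6*k) = -2 + 7*k)
(P(7) + (-109 - 136)*(92 - 30)) + 64 = ((-2 + 7*7) + (-109 - 136)*(92 - 30)) + 64 = ((-2 + 49) - 245*62) + 64 = (47 - 15190) + 64 = -15143 + 64 = -15079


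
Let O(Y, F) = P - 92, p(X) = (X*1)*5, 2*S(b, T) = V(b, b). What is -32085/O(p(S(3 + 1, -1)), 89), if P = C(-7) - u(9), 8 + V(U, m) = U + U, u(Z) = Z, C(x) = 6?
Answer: 6417/19 ≈ 337.74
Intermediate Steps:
V(U, m) = -8 + 2*U (V(U, m) = -8 + (U + U) = -8 + 2*U)
S(b, T) = -4 + b (S(b, T) = (-8 + 2*b)/2 = -4 + b)
P = -3 (P = 6 - 1*9 = 6 - 9 = -3)
p(X) = 5*X (p(X) = X*5 = 5*X)
O(Y, F) = -95 (O(Y, F) = -3 - 92 = -95)
-32085/O(p(S(3 + 1, -1)), 89) = -32085/(-95) = -32085*(-1/95) = 6417/19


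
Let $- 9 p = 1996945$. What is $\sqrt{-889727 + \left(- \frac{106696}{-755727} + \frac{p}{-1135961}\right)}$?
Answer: $\frac{i \sqrt{13381883531581599697280512534}}{122639485521} \approx 943.25 i$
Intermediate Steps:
$p = - \frac{1996945}{9}$ ($p = \left(- \frac{1}{9}\right) 1996945 = - \frac{1996945}{9} \approx -2.2188 \cdot 10^{5}$)
$\sqrt{-889727 + \left(- \frac{106696}{-755727} + \frac{p}{-1135961}\right)} = \sqrt{-889727 - \left(- \frac{1996945}{10223649} - \frac{106696}{755727}\right)} = \sqrt{-889727 - - \frac{866655902573}{2575429195941}} = \sqrt{-889727 + \left(\frac{106696}{755727} + \frac{1996945}{10223649}\right)} = \sqrt{-889727 + \frac{866655902573}{2575429195941}} = \sqrt{- \frac{2291428025561095534}{2575429195941}} = \frac{i \sqrt{13381883531581599697280512534}}{122639485521}$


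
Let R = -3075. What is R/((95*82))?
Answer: -15/38 ≈ -0.39474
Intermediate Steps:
R/((95*82)) = -3075/(95*82) = -3075/7790 = -3075*1/7790 = -15/38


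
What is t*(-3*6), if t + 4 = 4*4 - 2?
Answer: -180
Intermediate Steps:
t = 10 (t = -4 + (4*4 - 2) = -4 + (16 - 2) = -4 + 14 = 10)
t*(-3*6) = 10*(-3*6) = 10*(-18) = -180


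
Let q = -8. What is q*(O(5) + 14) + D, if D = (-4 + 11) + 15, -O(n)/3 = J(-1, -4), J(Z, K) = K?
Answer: -186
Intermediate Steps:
O(n) = 12 (O(n) = -3*(-4) = 12)
D = 22 (D = 7 + 15 = 22)
q*(O(5) + 14) + D = -8*(12 + 14) + 22 = -8*26 + 22 = -208 + 22 = -186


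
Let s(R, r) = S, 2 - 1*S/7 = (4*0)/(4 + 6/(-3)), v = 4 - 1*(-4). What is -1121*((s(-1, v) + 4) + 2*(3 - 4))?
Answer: -17936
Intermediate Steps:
v = 8 (v = 4 + 4 = 8)
S = 14 (S = 14 - 7*4*0/(4 + 6/(-3)) = 14 - 0/(4 + 6*(-1/3)) = 14 - 0/(4 - 2) = 14 - 0/2 = 14 - 7*0 = 14 + 0 = 14)
s(R, r) = 14
-1121*((s(-1, v) + 4) + 2*(3 - 4)) = -1121*((14 + 4) + 2*(3 - 4)) = -1121*(18 + 2*(-1)) = -1121*(18 - 2) = -1121*16 = -17936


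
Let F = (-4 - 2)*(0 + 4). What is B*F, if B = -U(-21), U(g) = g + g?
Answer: -1008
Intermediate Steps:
U(g) = 2*g
F = -24 (F = -6*4 = -24)
B = 42 (B = -2*(-21) = -1*(-42) = 42)
B*F = 42*(-24) = -1008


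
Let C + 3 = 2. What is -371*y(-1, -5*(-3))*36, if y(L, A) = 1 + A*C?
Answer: 186984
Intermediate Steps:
C = -1 (C = -3 + 2 = -1)
y(L, A) = 1 - A (y(L, A) = 1 + A*(-1) = 1 - A)
-371*y(-1, -5*(-3))*36 = -371*(1 - (-5)*(-3))*36 = -371*(1 - 1*15)*36 = -371*(1 - 15)*36 = -(-5194)*36 = -371*(-504) = 186984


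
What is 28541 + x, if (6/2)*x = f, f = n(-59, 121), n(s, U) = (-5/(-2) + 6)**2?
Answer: 342781/12 ≈ 28565.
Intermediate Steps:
n(s, U) = 289/4 (n(s, U) = (-5*(-1/2) + 6)**2 = (5/2 + 6)**2 = (17/2)**2 = 289/4)
f = 289/4 ≈ 72.250
x = 289/12 (x = (1/3)*(289/4) = 289/12 ≈ 24.083)
28541 + x = 28541 + 289/12 = 342781/12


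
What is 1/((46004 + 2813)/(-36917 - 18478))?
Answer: -55395/48817 ≈ -1.1347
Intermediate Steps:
1/((46004 + 2813)/(-36917 - 18478)) = 1/(48817/(-55395)) = 1/(48817*(-1/55395)) = 1/(-48817/55395) = -55395/48817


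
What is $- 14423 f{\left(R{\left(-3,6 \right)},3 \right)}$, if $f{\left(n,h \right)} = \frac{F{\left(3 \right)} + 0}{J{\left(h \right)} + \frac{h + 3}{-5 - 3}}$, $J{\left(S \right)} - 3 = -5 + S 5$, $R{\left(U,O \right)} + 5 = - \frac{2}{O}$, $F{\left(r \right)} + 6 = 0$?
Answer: $\frac{346152}{49} \approx 7064.3$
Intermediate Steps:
$F{\left(r \right)} = -6$ ($F{\left(r \right)} = -6 + 0 = -6$)
$R{\left(U,O \right)} = -5 - \frac{2}{O}$
$J{\left(S \right)} = -2 + 5 S$ ($J{\left(S \right)} = 3 + \left(-5 + S 5\right) = 3 + \left(-5 + 5 S\right) = -2 + 5 S$)
$f{\left(n,h \right)} = - \frac{6}{- \frac{19}{8} + \frac{39 h}{8}}$ ($f{\left(n,h \right)} = \frac{-6 + 0}{\left(-2 + 5 h\right) + \frac{h + 3}{-5 - 3}} = - \frac{6}{\left(-2 + 5 h\right) + \frac{3 + h}{-8}} = - \frac{6}{\left(-2 + 5 h\right) + \left(3 + h\right) \left(- \frac{1}{8}\right)} = - \frac{6}{\left(-2 + 5 h\right) - \left(\frac{3}{8} + \frac{h}{8}\right)} = - \frac{6}{- \frac{19}{8} + \frac{39 h}{8}}$)
$- 14423 f{\left(R{\left(-3,6 \right)},3 \right)} = - 14423 \frac{48}{19 - 117} = - 14423 \frac{48}{-98} = - 14423 \cdot 48 \left(- \frac{1}{98}\right) = \left(-14423\right) \left(- \frac{24}{49}\right) = \frac{346152}{49}$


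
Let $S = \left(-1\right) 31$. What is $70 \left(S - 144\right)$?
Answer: $-12250$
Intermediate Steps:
$S = -31$
$70 \left(S - 144\right) = 70 \left(-31 - 144\right) = 70 \left(-175\right) = -12250$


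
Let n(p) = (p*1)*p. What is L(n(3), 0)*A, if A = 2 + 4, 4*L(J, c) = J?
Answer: 27/2 ≈ 13.500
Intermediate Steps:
n(p) = p² (n(p) = p*p = p²)
L(J, c) = J/4
A = 6
L(n(3), 0)*A = ((¼)*3²)*6 = ((¼)*9)*6 = (9/4)*6 = 27/2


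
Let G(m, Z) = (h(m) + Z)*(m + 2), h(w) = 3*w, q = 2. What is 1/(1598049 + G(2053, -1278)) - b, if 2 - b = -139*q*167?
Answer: -539888183711/11628504 ≈ -46428.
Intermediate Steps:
G(m, Z) = (2 + m)*(Z + 3*m) (G(m, Z) = (3*m + Z)*(m + 2) = (Z + 3*m)*(2 + m) = (2 + m)*(Z + 3*m))
b = 46428 (b = 2 - (-139*2)*167 = 2 - (-278)*167 = 2 - 1*(-46426) = 2 + 46426 = 46428)
1/(1598049 + G(2053, -1278)) - b = 1/(1598049 + (2*(-1278) + 3*2053**2 + 6*2053 - 1278*2053)) - 1*46428 = 1/(1598049 + (-2556 + 3*4214809 + 12318 - 2623734)) - 46428 = 1/(1598049 + (-2556 + 12644427 + 12318 - 2623734)) - 46428 = 1/(1598049 + 10030455) - 46428 = 1/11628504 - 46428 = -539888183711/11628504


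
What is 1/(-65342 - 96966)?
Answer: -1/162308 ≈ -6.1611e-6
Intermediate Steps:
1/(-65342 - 96966) = 1/(-162308) = -1/162308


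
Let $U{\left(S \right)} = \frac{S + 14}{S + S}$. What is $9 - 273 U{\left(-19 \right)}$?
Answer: $- \frac{1023}{38} \approx -26.921$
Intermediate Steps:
$U{\left(S \right)} = \frac{14 + S}{2 S}$
$9 - 273 U{\left(-19 \right)} = 9 - 273 \frac{14 - 19}{2 \left(-19\right)} = 9 - 273 \cdot \frac{1}{2} \left(- \frac{1}{19}\right) \left(-5\right) = 9 - \frac{1365}{38} = - \frac{1023}{38}$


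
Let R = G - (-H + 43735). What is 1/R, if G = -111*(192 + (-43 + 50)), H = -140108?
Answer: -1/205932 ≈ -4.8560e-6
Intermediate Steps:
G = -22089 (G = -111*(192 + 7) = -111*199 = -22089)
R = -205932 (R = -22089 - (-1*(-140108) + 43735) = -22089 - (140108 + 43735) = -22089 - 1*183843 = -22089 - 183843 = -205932)
1/R = 1/(-205932) = -1/205932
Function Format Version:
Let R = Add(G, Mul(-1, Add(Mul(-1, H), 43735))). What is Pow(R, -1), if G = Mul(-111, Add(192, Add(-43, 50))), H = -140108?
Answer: Rational(-1, 205932) ≈ -4.8560e-6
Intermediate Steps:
G = -22089 (G = Mul(-111, Add(192, 7)) = Mul(-111, 199) = -22089)
R = -205932 (R = Add(-22089, Mul(-1, Add(Mul(-1, -140108), 43735))) = Add(-22089, Mul(-1, Add(140108, 43735))) = Add(-22089, Mul(-1, 183843)) = Add(-22089, -183843) = -205932)
Pow(R, -1) = Pow(-205932, -1) = Rational(-1, 205932)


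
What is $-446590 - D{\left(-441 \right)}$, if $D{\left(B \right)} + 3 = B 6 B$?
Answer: $-1613473$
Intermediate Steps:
$D{\left(B \right)} = -3 + 6 B^{2}$ ($D{\left(B \right)} = -3 + B 6 B = -3 + 6 B B = -3 + 6 B^{2}$)
$-446590 - D{\left(-441 \right)} = -446590 - \left(-3 + 6 \left(-441\right)^{2}\right) = -446590 - \left(-3 + 6 \cdot 194481\right) = -446590 - \left(-3 + 1166886\right) = -446590 - 1166883 = -1613473$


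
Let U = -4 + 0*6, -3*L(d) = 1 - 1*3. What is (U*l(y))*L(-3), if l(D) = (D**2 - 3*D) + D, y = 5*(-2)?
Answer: -320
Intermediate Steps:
L(d) = 2/3 (L(d) = -(1 - 1*3)/3 = -(1 - 3)/3 = -1/3*(-2) = 2/3)
U = -4 (U = -4 + 0 = -4)
y = -10
l(D) = D**2 - 2*D
(U*l(y))*L(-3) = -(-40)*(-2 - 10)*(2/3) = -(-40)*(-12)*(2/3) = -4*120*(2/3) = -480*2/3 = -320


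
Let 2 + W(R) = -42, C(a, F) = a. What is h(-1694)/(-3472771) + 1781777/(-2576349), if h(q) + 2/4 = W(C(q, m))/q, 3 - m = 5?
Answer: -952906150012841/1377848794334166 ≈ -0.69159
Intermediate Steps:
m = -2 (m = 3 - 1*5 = 3 - 5 = -2)
W(R) = -44 (W(R) = -2 - 42 = -44)
h(q) = -½ - 44/q
h(-1694)/(-3472771) + 1781777/(-2576349) = ((½)*(-88 - 1*(-1694))/(-1694))/(-3472771) + 1781777/(-2576349) = ((½)*(-1/1694)*(-88 + 1694))*(-1/3472771) + 1781777*(-1/2576349) = ((½)*(-1/1694)*1606)*(-1/3472771) - 1781777/2576349 = -73/154*(-1/3472771) - 1781777/2576349 = 73/534806734 - 1781777/2576349 = -952906150012841/1377848794334166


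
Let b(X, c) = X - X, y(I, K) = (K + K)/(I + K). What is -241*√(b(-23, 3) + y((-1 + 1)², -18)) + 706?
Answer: 706 - 241*√2 ≈ 365.17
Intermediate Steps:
y(I, K) = 2*K/(I + K) (y(I, K) = (2*K)/(I + K) = 2*K/(I + K))
b(X, c) = 0
-241*√(b(-23, 3) + y((-1 + 1)², -18)) + 706 = -241*√(0 + 2*(-18)/((-1 + 1)² - 18)) + 706 = -241*√(0 + 2*(-18)/(0² - 18)) + 706 = -241*√(0 + 2*(-18)/(0 - 18)) + 706 = -241*√(0 + 2*(-18)/(-18)) + 706 = -241*√(0 + 2*(-18)*(-1/18)) + 706 = -241*√(0 + 2) + 706 = -241*√2 + 706 = 706 - 241*√2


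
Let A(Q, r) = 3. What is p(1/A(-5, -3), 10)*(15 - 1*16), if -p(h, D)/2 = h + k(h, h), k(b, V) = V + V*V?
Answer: 14/9 ≈ 1.5556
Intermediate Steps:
k(b, V) = V + V²
p(h, D) = -2*h - 2*h*(1 + h) (p(h, D) = -2*(h + h*(1 + h)) = -2*h - 2*h*(1 + h))
p(1/A(-5, -3), 10)*(15 - 1*16) = (2*(-2 - 1/3)/3)*(15 - 1*16) = (2*(⅓)*(-2 - 1*⅓))*(15 - 16) = (2*(⅓)*(-2 - ⅓))*(-1) = (2*(⅓)*(-7/3))*(-1) = -14/9*(-1) = 14/9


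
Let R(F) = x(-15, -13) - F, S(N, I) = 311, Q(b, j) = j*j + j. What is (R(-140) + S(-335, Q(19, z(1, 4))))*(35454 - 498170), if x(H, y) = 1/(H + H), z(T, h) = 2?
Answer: -3130042382/15 ≈ -2.0867e+8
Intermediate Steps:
Q(b, j) = j + j**2 (Q(b, j) = j**2 + j = j + j**2)
x(H, y) = 1/(2*H)
R(F) = -1/30 - F (R(F) = (1/2)/(-15) - F = (1/2)*(-1/15) - F = -1/30 - F)
(R(-140) + S(-335, Q(19, z(1, 4))))*(35454 - 498170) = ((-1/30 - 1*(-140)) + 311)*(35454 - 498170) = ((-1/30 + 140) + 311)*(-462716) = (4199/30 + 311)*(-462716) = (13529/30)*(-462716) = -3130042382/15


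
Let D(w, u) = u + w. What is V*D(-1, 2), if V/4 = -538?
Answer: -2152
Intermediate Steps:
V = -2152 (V = 4*(-538) = -2152)
V*D(-1, 2) = -2152*(2 - 1) = -2152*1 = -2152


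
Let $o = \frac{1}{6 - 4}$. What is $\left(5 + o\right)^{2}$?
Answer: $\frac{121}{4} \approx 30.25$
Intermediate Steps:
$o = \frac{1}{2} \approx 0.5$
$\left(5 + o\right)^{2} = \left(5 + \frac{1}{2}\right)^{2} = \left(\frac{11}{2}\right)^{2} = \frac{121}{4}$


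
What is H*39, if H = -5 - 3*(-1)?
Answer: -78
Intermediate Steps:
H = -2 (H = -5 + 3 = -2)
H*39 = -2*39 = -78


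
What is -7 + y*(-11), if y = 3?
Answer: -40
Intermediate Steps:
-7 + y*(-11) = -7 + 3*(-11) = -7 - 33 = -40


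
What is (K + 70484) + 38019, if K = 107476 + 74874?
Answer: 290853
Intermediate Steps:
K = 182350
(K + 70484) + 38019 = (182350 + 70484) + 38019 = 252834 + 38019 = 290853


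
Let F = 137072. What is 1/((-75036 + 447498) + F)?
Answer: 1/509534 ≈ 1.9626e-6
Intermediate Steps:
1/((-75036 + 447498) + F) = 1/((-75036 + 447498) + 137072) = 1/(372462 + 137072) = 1/509534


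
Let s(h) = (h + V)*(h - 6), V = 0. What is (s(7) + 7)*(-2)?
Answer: -28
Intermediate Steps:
s(h) = h*(-6 + h) (s(h) = (h + 0)*(h - 6) = h*(-6 + h))
(s(7) + 7)*(-2) = (7*(-6 + 7) + 7)*(-2) = (7*1 + 7)*(-2) = (7 + 7)*(-2) = 14*(-2) = -28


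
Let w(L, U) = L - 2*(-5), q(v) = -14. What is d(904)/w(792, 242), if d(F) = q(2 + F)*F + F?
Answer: -5876/401 ≈ -14.653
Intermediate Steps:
w(L, U) = 10 + L (w(L, U) = L + 10 = 10 + L)
d(F) = -13*F (d(F) = -14*F + F = -13*F)
d(904)/w(792, 242) = (-13*904)/(10 + 792) = -11752/802 = -11752*1/802 = -5876/401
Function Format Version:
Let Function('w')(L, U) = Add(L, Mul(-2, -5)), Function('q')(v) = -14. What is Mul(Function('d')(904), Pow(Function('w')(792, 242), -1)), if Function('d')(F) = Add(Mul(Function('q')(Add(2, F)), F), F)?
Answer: Rational(-5876, 401) ≈ -14.653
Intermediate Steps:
Function('w')(L, U) = Add(10, L) (Function('w')(L, U) = Add(L, 10) = Add(10, L))
Function('d')(F) = Mul(-13, F) (Function('d')(F) = Add(Mul(-14, F), F) = Mul(-13, F))
Mul(Function('d')(904), Pow(Function('w')(792, 242), -1)) = Mul(Mul(-13, 904), Pow(Add(10, 792), -1)) = Mul(-11752, Pow(802, -1)) = Mul(-11752, Rational(1, 802)) = Rational(-5876, 401)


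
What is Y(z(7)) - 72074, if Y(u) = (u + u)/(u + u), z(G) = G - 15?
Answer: -72073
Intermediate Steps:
z(G) = -15 + G
Y(u) = 1 (Y(u) = (2*u)/((2*u)) = (2*u)*(1/(2*u)) = 1)
Y(z(7)) - 72074 = 1 - 72074 = -72073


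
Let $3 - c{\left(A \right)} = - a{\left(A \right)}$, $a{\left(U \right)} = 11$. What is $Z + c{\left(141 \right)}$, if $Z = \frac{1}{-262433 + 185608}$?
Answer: $\frac{1075549}{76825} \approx 14.0$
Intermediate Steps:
$c{\left(A \right)} = 14$ ($c{\left(A \right)} = 3 - \left(-1\right) 11 = 3 - -11 = 3 + 11 = 14$)
$Z = - \frac{1}{76825}$ ($Z = \frac{1}{-76825} = - \frac{1}{76825} \approx -1.3017 \cdot 10^{-5}$)
$Z + c{\left(141 \right)} = - \frac{1}{76825} + 14 = \frac{1075549}{76825}$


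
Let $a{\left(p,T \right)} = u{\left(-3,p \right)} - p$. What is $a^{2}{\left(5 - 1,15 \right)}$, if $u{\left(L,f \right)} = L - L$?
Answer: $16$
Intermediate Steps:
$u{\left(L,f \right)} = 0$
$a{\left(p,T \right)} = - p$ ($a{\left(p,T \right)} = 0 - p = - p$)
$a^{2}{\left(5 - 1,15 \right)} = \left(- (5 - 1)\right)^{2} = \left(\left(-1\right) 4\right)^{2} = \left(-4\right)^{2} = 16$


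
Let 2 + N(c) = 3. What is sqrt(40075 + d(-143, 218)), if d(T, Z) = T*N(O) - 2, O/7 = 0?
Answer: 11*sqrt(330) ≈ 199.82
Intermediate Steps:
O = 0 (O = 7*0 = 0)
N(c) = 1 (N(c) = -2 + 3 = 1)
d(T, Z) = -2 + T (d(T, Z) = T*1 - 2 = T - 2 = -2 + T)
sqrt(40075 + d(-143, 218)) = sqrt(40075 + (-2 - 143)) = sqrt(40075 - 145) = sqrt(39930) = 11*sqrt(330)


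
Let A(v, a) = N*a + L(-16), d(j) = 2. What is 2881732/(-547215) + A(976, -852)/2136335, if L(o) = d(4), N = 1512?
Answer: -1436917138/244823991 ≈ -5.8692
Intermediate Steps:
L(o) = 2
A(v, a) = 2 + 1512*a (A(v, a) = 1512*a + 2 = 2 + 1512*a)
2881732/(-547215) + A(976, -852)/2136335 = 2881732/(-547215) + (2 + 1512*(-852))/2136335 = 2881732*(-1/547215) + (2 - 1288224)*(1/2136335) = -2881732/547215 - 1288222*1/2136335 = -2881732/547215 - 1288222/2136335 = -1436917138/244823991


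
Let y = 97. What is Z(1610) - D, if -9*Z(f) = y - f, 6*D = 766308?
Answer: -1147949/9 ≈ -1.2755e+5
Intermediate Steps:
D = 127718 (D = (⅙)*766308 = 127718)
Z(f) = -97/9 + f/9 (Z(f) = -(97 - f)/9 = -97/9 + f/9)
Z(1610) - D = (-97/9 + (⅑)*1610) - 1*127718 = (-97/9 + 1610/9) - 127718 = 1513/9 - 127718 = -1147949/9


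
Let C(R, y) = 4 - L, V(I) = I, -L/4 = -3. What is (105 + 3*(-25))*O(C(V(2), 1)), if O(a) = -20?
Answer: -600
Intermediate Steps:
L = 12 (L = -4*(-3) = 12)
C(R, y) = -8 (C(R, y) = 4 - 1*12 = 4 - 12 = -8)
(105 + 3*(-25))*O(C(V(2), 1)) = (105 + 3*(-25))*(-20) = (105 - 75)*(-20) = 30*(-20) = -600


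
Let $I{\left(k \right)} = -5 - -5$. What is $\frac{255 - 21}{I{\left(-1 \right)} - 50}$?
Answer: $- \frac{117}{25} \approx -4.68$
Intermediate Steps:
$I{\left(k \right)} = 0$ ($I{\left(k \right)} = -5 + 5 = 0$)
$\frac{255 - 21}{I{\left(-1 \right)} - 50} = \frac{255 - 21}{0 - 50} = \frac{234}{-50} = 234 \left(- \frac{1}{50}\right) = - \frac{117}{25}$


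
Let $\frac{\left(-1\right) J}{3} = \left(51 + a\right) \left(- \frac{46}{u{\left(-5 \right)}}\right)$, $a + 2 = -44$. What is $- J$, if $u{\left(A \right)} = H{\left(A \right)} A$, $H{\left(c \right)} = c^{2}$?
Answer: $\frac{138}{25} \approx 5.52$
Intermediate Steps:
$a = -46$ ($a = -2 - 44 = -46$)
$u{\left(A \right)} = A^{3}$ ($u{\left(A \right)} = A^{2} A = A^{3}$)
$J = - \frac{138}{25}$ ($J = - 3 \left(51 - 46\right) \left(- \frac{46}{\left(-5\right)^{3}}\right) = - 3 \cdot 5 \left(- \frac{46}{-125}\right) = - 3 \cdot 5 \left(\left(-46\right) \left(- \frac{1}{125}\right)\right) = - 3 \cdot 5 \cdot \frac{46}{125} = \left(-3\right) \frac{46}{25} = - \frac{138}{25} \approx -5.52$)
$- J = \left(-1\right) \left(- \frac{138}{25}\right) = \frac{138}{25}$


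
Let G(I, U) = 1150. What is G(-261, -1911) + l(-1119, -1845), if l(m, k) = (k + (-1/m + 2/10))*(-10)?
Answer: 21930152/1119 ≈ 19598.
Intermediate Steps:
l(m, k) = -2 - 10*k + 10/m (l(m, k) = (k + (-1/m + 2*(1/10)))*(-10) = (k + (-1/m + 1/5))*(-10) = (k + (1/5 - 1/m))*(-10) = (1/5 + k - 1/m)*(-10) = -2 - 10*k + 10/m)
G(-261, -1911) + l(-1119, -1845) = 1150 + (-2 - 10*(-1845) + 10/(-1119)) = 1150 + (-2 + 18450 + 10*(-1/1119)) = 1150 + (-2 + 18450 - 10/1119) = 1150 + 20643302/1119 = 21930152/1119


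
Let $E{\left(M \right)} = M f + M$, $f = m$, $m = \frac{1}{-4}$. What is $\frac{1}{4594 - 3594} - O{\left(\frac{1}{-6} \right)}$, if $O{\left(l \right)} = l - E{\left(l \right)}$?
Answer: $\frac{16}{375} \approx 0.042667$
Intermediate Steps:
$m = - \frac{1}{4} \approx -0.25$
$f = - \frac{1}{4} \approx -0.25$
$E{\left(M \right)} = \frac{3 M}{4}$ ($E{\left(M \right)} = M \left(- \frac{1}{4}\right) + M = - \frac{M}{4} + M = \frac{3 M}{4}$)
$O{\left(l \right)} = \frac{l}{4}$ ($O{\left(l \right)} = l - \frac{3 l}{4} = \frac{l}{4}$)
$\frac{1}{4594 - 3594} - O{\left(\frac{1}{-6} \right)} = \frac{1}{4594 - 3594} - \frac{1}{4 \left(-6\right)} = \frac{1}{1000} - \frac{1}{4} \left(- \frac{1}{6}\right) = \frac{1}{1000} - - \frac{1}{24} = \frac{1}{1000} + \frac{1}{24} = \frac{16}{375}$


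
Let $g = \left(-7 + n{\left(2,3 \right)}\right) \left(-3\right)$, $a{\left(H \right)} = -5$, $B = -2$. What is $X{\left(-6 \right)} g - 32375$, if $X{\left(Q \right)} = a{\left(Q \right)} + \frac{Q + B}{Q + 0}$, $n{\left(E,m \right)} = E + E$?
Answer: $-32408$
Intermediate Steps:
$n{\left(E,m \right)} = 2 E$
$X{\left(Q \right)} = -5 + \frac{-2 + Q}{Q}$ ($X{\left(Q \right)} = -5 + \frac{Q - 2}{Q + 0} = -5 + \frac{-2 + Q}{Q}$)
$g = 9$ ($g = \left(-7 + 2 \cdot 2\right) \left(-3\right) = \left(-7 + 4\right) \left(-3\right) = \left(-3\right) \left(-3\right) = 9$)
$X{\left(-6 \right)} g - 32375 = \left(-4 - \frac{2}{-6}\right) 9 - 32375 = \left(-4 - - \frac{1}{3}\right) 9 - 32375 = \left(-4 + \frac{1}{3}\right) 9 - 32375 = \left(- \frac{11}{3}\right) 9 - 32375 = -33 - 32375 = -32408$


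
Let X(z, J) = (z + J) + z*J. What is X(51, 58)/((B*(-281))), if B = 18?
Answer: -3067/5058 ≈ -0.60637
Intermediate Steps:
X(z, J) = J + z + J*z (X(z, J) = (J + z) + J*z = J + z + J*z)
X(51, 58)/((B*(-281))) = (58 + 51 + 58*51)/((18*(-281))) = (58 + 51 + 2958)/(-5058) = 3067*(-1/5058) = -3067/5058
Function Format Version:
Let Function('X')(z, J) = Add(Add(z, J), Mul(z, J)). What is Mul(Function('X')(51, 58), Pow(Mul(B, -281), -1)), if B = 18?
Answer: Rational(-3067, 5058) ≈ -0.60637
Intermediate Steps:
Function('X')(z, J) = Add(J, z, Mul(J, z)) (Function('X')(z, J) = Add(Add(J, z), Mul(J, z)) = Add(J, z, Mul(J, z)))
Mul(Function('X')(51, 58), Pow(Mul(B, -281), -1)) = Mul(Add(58, 51, Mul(58, 51)), Pow(Mul(18, -281), -1)) = Mul(Add(58, 51, 2958), Pow(-5058, -1)) = Mul(3067, Rational(-1, 5058)) = Rational(-3067, 5058)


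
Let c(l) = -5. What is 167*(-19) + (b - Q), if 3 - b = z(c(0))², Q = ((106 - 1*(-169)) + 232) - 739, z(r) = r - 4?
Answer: -3019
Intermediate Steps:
z(r) = -4 + r
Q = -232 (Q = ((106 + 169) + 232) - 739 = (275 + 232) - 739 = 507 - 739 = -232)
b = -78 (b = 3 - (-4 - 5)² = 3 - 1*(-9)² = 3 - 1*81 = 3 - 81 = -78)
167*(-19) + (b - Q) = 167*(-19) + (-78 - 1*(-232)) = -3173 + (-78 + 232) = -3173 + 154 = -3019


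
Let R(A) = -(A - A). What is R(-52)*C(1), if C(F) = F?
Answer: 0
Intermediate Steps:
R(A) = 0 (R(A) = -1*0 = 0)
R(-52)*C(1) = 0*1 = 0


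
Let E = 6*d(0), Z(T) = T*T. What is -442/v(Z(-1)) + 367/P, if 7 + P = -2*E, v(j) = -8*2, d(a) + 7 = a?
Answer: 19953/616 ≈ 32.391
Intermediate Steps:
d(a) = -7 + a
Z(T) = T**2
E = -42 (E = 6*(-7 + 0) = 6*(-7) = -42)
v(j) = -16
P = 77 (P = -7 - 2*(-42) = -7 + 84 = 77)
-442/v(Z(-1)) + 367/P = -442/(-16) + 367/77 = -442*(-1/16) + 367*(1/77) = 221/8 + 367/77 = 19953/616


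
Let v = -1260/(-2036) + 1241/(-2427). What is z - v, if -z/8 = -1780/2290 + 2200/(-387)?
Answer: 1882645601852/36493267563 ≈ 51.589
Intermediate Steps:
v = 132836/1235343 (v = -1260*(-1/2036) + 1241*(-1/2427) = 315/509 - 1241/2427 = 132836/1235343 ≈ 0.10753)
z = 4581488/88623 (z = -8*(-1780/2290 + 2200/(-387)) = -8*(-1780*1/2290 + 2200*(-1/387)) = -8*(-178/229 - 2200/387) = -8*(-572686/88623) = 4581488/88623 ≈ 51.696)
z - v = 4581488/88623 - 1*132836/1235343 = 4581488/88623 - 132836/1235343 = 1882645601852/36493267563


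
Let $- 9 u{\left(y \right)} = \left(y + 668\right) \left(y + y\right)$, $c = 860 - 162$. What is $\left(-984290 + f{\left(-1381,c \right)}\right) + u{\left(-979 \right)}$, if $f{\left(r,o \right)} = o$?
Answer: $- \frac{9461266}{9} \approx -1.0513 \cdot 10^{6}$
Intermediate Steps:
$c = 698$ ($c = 860 - 162 = 698$)
$u{\left(y \right)} = - \frac{2 y \left(668 + y\right)}{9}$ ($u{\left(y \right)} = - \frac{\left(y + 668\right) \left(y + y\right)}{9} = - \frac{\left(668 + y\right) 2 y}{9} = - \frac{2 y \left(668 + y\right)}{9}$)
$\left(-984290 + f{\left(-1381,c \right)}\right) + u{\left(-979 \right)} = \left(-984290 + 698\right) - - \frac{1958 \left(668 - 979\right)}{9} = -983592 - \left(- \frac{1958}{9}\right) \left(-311\right) = -983592 - \frac{608938}{9} = - \frac{9461266}{9}$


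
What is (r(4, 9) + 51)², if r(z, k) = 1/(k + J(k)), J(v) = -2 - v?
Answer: 10201/4 ≈ 2550.3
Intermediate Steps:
r(z, k) = -½ (r(z, k) = 1/(k + (-2 - k)) = 1/(-2) = -½)
(r(4, 9) + 51)² = (-½ + 51)² = (101/2)² = 10201/4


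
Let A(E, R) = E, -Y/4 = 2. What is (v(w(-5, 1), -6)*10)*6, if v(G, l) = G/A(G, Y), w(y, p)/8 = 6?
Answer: 60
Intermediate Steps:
Y = -8 (Y = -4*2 = -8)
w(y, p) = 48 (w(y, p) = 8*6 = 48)
v(G, l) = 1 (v(G, l) = G/G = 1)
(v(w(-5, 1), -6)*10)*6 = (1*10)*6 = 10*6 = 60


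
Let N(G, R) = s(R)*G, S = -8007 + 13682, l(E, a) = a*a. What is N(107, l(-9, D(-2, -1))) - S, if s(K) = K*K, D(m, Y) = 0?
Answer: -5675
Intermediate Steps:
s(K) = K²
l(E, a) = a²
S = 5675
N(G, R) = G*R² (N(G, R) = R²*G = G*R²)
N(107, l(-9, D(-2, -1))) - S = 107*(0²)² - 1*5675 = 107*0² - 5675 = 107*0 - 5675 = 0 - 5675 = -5675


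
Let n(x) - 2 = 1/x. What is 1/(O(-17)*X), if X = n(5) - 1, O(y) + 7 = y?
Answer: -5/144 ≈ -0.034722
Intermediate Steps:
O(y) = -7 + y
n(x) = 2 + 1/x
X = 6/5 (X = (2 + 1/5) - 1 = (2 + ⅕) - 1 = 11/5 - 1 = 6/5 ≈ 1.2000)
1/(O(-17)*X) = 1/((-7 - 17)*(6/5)) = 1/(-24*6/5) = 1/(-144/5) = -5/144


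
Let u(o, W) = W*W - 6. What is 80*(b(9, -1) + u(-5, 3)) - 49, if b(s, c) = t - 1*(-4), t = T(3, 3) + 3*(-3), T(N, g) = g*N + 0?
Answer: 511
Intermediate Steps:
T(N, g) = N*g (T(N, g) = N*g + 0 = N*g)
u(o, W) = -6 + W² (u(o, W) = W² - 6 = -6 + W²)
t = 0 (t = 3*3 + 3*(-3) = 9 - 9 = 0)
b(s, c) = 4 (b(s, c) = 0 - 1*(-4) = 0 + 4 = 4)
80*(b(9, -1) + u(-5, 3)) - 49 = 80*(4 + (-6 + 3²)) - 49 = 80*(4 + (-6 + 9)) - 49 = 80*(4 + 3) - 49 = 80*7 - 49 = 560 - 49 = 511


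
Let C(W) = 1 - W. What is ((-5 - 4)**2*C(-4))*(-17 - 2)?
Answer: -7695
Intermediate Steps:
((-5 - 4)**2*C(-4))*(-17 - 2) = ((-5 - 4)**2*(1 - 1*(-4)))*(-17 - 2) = ((-9)**2*(1 + 4))*(-19) = (81*5)*(-19) = 405*(-19) = -7695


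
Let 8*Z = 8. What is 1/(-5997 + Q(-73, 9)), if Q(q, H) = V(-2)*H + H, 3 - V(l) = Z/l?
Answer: -2/11913 ≈ -0.00016788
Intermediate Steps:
Z = 1 (Z = (1/8)*8 = 1)
V(l) = 3 - 1/l
Q(q, H) = 9*H/2 (Q(q, H) = (3 - 1/(-2))*H + H = (3 - 1*(-1/2))*H + H = (3 + 1/2)*H + H = 7*H/2 + H = 9*H/2)
1/(-5997 + Q(-73, 9)) = 1/(-5997 + (9/2)*9) = 1/(-5997 + 81/2) = 1/(-11913/2) = -2/11913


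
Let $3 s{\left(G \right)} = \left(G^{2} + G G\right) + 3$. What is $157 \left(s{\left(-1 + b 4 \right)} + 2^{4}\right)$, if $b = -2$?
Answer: $11147$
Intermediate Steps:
$s{\left(G \right)} = 1 + \frac{2 G^{2}}{3}$ ($s{\left(G \right)} = \frac{\left(G^{2} + G G\right) + 3}{3} = \frac{\left(G^{2} + G^{2}\right) + 3}{3} = \frac{2 G^{2} + 3}{3} = \frac{3 + 2 G^{2}}{3} = 1 + \frac{2 G^{2}}{3}$)
$157 \left(s{\left(-1 + b 4 \right)} + 2^{4}\right) = 157 \left(\left(1 + \frac{2 \left(-1 - 8\right)^{2}}{3}\right) + 2^{4}\right) = 157 \left(\left(1 + \frac{2 \left(-1 - 8\right)^{2}}{3}\right) + 16\right) = 157 \left(\left(1 + \frac{2 \left(-9\right)^{2}}{3}\right) + 16\right) = 157 \left(\left(1 + \frac{2}{3} \cdot 81\right) + 16\right) = 157 \left(\left(1 + 54\right) + 16\right) = 157 \left(55 + 16\right) = 157 \cdot 71 = 11147$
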